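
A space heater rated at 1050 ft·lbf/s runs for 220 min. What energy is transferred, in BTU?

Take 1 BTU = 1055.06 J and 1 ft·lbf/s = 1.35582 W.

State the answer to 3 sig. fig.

1.78×10⁴ BTU

1050 ft·lbf/s × 1.35582 = 1423.61 W
220 min × 60 = 13200 s
E = P × t = 1423.61 W × 13200 s = 1.87917×10⁷ J
1.87917×10⁷ J ÷ (1055.06 J/BTU) = 17811 BTU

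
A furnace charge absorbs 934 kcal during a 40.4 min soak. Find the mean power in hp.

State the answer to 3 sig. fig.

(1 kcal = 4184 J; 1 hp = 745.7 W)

2.16 hp

934 kcal × 4184 = 3.90786×10⁶ J
40.4 min × 60 = 2424 s
P = E / t = 3.90786×10⁶ J / 2424 s = 1612.15 W
1612.15 W ÷ (745.7 W/hp) = 2.16193 hp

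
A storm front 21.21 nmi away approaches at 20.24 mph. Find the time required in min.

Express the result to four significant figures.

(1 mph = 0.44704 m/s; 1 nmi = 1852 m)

21.21 nmi × 1852 → 39280.9 m
20.24 mph × 0.44704 → 9.04809 m/s
t = d / v = 39280.9 m / 9.04809 m/s = 4341.35 s
4341.35 s ÷ (60 s/min) = 72.3558 min

72.36 min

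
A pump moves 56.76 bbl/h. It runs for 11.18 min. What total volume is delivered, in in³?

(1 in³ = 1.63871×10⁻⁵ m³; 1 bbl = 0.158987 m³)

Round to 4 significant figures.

56.76 bbl/h → 0.0025067 m³/s
11.18 min → 670.8 s
V = Q × t = 0.0025067 × 670.8 = 1.68149 m³
In in³: 1.68149 / 1.63871×10⁻⁵ = 102611 in³

1.026×10⁵ in³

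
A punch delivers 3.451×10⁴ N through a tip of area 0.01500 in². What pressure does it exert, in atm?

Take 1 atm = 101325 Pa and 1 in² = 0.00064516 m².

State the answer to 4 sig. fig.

0.01500 in² × 0.00064516 → 9.6774×10⁻⁶ m²
P = F / A = 34510 N / 9.6774×10⁻⁶ m² = 3.56604×10⁹ Pa
3.56604×10⁹ Pa ÷ (101325 Pa/atm) = 35194.1 atm

3.519×10⁴ atm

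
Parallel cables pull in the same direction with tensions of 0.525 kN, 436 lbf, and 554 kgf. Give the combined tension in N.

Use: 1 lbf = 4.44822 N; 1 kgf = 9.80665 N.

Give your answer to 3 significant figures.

7900 N

0.525 kN × 1000 → 525 N
436 lbf × 4.44822 → 1939.42 N
554 kgf × 9.80665 → 5432.88 N
Combined: 525 + 1939.42 + 5432.88 = 7897.3 N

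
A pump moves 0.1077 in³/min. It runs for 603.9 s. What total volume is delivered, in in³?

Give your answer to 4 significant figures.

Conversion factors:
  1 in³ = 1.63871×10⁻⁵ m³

1.084 in³

0.1077 in³/min → 2.94148×10⁻⁸ m³/s
V = Q × t = 2.94148×10⁻⁸ × 603.9 = 1.77636×10⁻⁵ m³
In in³: 1.77636×10⁻⁵ / 1.63871×10⁻⁵ = 1.084 in³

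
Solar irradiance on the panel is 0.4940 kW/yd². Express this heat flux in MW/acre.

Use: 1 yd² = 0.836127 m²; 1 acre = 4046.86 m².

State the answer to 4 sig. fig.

0.4940 kW/yd² × 1000 W/kW ÷ 0.836127 m²/yd² = 590.819 W/m²
590.819 W/m² ÷ 1000000 W/MW × 4046.86 m²/acre = 2.39096 MW/acre

2.391 MW/acre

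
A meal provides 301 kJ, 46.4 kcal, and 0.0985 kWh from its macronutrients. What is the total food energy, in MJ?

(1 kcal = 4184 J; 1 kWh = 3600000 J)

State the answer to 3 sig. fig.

301 kJ × 1000 = 301000 J
46.4 kcal × 4184 = 194138 J
0.0985 kWh × 3600000 = 354600 J
Combined: 301000 + 194138 + 354600 = 849738 J
In MJ: 849738 / 1000000 = 0.849738 MJ

0.850 MJ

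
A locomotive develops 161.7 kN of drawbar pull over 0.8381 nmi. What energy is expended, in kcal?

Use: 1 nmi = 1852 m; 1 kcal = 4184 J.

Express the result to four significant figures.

5.999×10⁴ kcal

161.7 kN × 1000 = 161700 N
0.8381 nmi × 1852 = 1552.16 m
W = F × d = 161700 N × 1552.16 m = 2.50984×10⁸ J
2.50984×10⁸ J ÷ (4184 J/kcal) = 59986.6 kcal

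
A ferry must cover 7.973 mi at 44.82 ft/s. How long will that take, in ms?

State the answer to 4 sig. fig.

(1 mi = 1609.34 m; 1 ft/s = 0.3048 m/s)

9.393×10⁵ ms

7.973 mi × 1609.34 → 12831.3 m
44.82 ft/s × 0.3048 → 13.6611 m/s
t = d / v = 12831.3 m / 13.6611 m/s = 939.258 s
939.258 s ÷ (0.001 s/ms) = 939258 ms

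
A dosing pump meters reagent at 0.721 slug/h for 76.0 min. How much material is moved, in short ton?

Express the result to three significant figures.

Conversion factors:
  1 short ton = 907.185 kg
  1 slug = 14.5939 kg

0.0147 short ton

0.721 slug/h → 0.00292283 kg/s
76.0 min → 4560 s
m = ṁ × t = 0.00292283 × 4560 = 13.3281 kg
In short ton: 13.3281 / 907.185 = 0.0146917 short ton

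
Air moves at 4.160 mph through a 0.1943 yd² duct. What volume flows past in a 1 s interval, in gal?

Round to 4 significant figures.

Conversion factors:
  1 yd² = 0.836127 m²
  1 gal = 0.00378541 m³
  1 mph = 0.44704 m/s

79.81 gal

4.160 mph × 0.44704 → 1.85969 m/s
0.1943 yd² × 0.836127 → 0.162459 m²
V = v × A × t = 1.85969 m/s × 0.162459 m² × 1 s = 0.302123 m³
0.302123 m³ ÷ (0.00378541 m³/gal) = 79.8125 gal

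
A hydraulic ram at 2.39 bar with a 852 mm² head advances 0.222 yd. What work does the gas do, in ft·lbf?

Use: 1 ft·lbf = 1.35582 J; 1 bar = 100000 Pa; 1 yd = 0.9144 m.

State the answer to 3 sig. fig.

30.5 ft·lbf

2.39 bar → 239000 Pa
852 mm² → 8.52×10⁻⁴ m²
F = P × A = 239000 × 8.52×10⁻⁴ = 203.628 N
0.222 yd → 0.202997 m
W = F × d = 203.628 × 0.202997 = 41.3359 J
In ft·lbf: 41.3359 / 1.35582 = 30.4877 ft·lbf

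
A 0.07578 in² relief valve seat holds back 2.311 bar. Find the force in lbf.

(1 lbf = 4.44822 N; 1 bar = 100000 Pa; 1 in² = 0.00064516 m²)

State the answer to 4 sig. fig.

2.311 bar × 100000 → 231100 Pa
0.07578 in² × 0.00064516 → 4.88902×10⁻⁵ m²
F = P × A = 231100 Pa × 4.88902×10⁻⁵ m² = 11.2985 N
11.2985 N ÷ (4.44822 N/lbf) = 2.54 lbf

2.540 lbf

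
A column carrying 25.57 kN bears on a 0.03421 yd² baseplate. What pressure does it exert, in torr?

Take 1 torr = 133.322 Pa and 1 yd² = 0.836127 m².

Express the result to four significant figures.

6705 torr

25.57 kN × 1000 = 25570 N
0.03421 yd² × 0.836127 = 0.0286039 m²
P = F / A = 25570 N / 0.0286039 m² = 893934 Pa
893934 Pa ÷ (133.322 Pa/torr) = 6705.07 torr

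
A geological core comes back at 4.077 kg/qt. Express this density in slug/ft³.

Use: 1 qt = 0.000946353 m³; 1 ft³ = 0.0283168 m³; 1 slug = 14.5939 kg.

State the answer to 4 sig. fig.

4.077 kg/qt ÷ 0.000946353 m³/qt = 4308.12 kg/m³
4308.12 kg/m³ ÷ 14.5939 kg/slug × 0.0283168 m³/ft³ = 8.35912 slug/ft³

8.359 slug/ft³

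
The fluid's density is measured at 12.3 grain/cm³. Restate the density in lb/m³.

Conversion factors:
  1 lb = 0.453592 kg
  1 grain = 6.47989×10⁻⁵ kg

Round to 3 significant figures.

12.3 grain/cm³ × 6.47989×10⁻⁵ kg/grain ÷ 10⁻⁶ m³/cm³ = 797.026 kg/m³
797.026 kg/m³ ÷ 0.453592 kg/lb = 1757.14 lb/m³

1760 lb/m³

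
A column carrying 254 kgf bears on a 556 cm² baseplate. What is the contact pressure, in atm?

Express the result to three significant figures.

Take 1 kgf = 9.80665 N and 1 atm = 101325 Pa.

254 kgf × 9.80665 = 2490.89 N
556 cm² × 0.0001 = 0.0556 m²
P = F / A = 2490.89 N / 0.0556 m² = 44800.2 Pa
44800.2 Pa ÷ (101325 Pa/atm) = 0.442144 atm

0.442 atm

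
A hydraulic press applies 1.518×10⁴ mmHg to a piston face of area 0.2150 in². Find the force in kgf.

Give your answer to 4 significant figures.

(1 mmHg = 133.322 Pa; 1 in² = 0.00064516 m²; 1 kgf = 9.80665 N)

1.518×10⁴ mmHg × 133.322 = 2.02383×10⁶ Pa
0.2150 in² × 0.00064516 = 1.38709×10⁻⁴ m²
F = P × A = 2.02383×10⁶ Pa × 1.38709×10⁻⁴ m² = 280.723 N
280.723 N ÷ (9.80665 N/kgf) = 28.6258 kgf

28.63 kgf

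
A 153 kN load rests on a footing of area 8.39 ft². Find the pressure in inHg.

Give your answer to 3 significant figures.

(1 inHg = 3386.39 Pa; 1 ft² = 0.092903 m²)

153 kN × 1000 → 153000 N
8.39 ft² × 0.092903 → 0.779456 m²
P = F / A = 153000 N / 0.779456 m² = 196291 Pa
196291 Pa ÷ (3386.39 Pa/inHg) = 57.9647 inHg

58.0 inHg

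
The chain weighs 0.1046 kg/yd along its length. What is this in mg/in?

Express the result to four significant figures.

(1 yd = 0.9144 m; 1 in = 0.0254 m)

0.1046 kg/yd ÷ 0.9144 m/yd = 0.114392 kg/m
0.114392 kg/m ÷ 10⁻⁶ kg/mg × 0.0254 m/in = 2905.56 mg/in

2906 mg/in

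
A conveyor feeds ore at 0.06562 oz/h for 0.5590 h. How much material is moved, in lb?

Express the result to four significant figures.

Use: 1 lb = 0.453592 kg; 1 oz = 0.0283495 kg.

0.002293 lb

0.06562 oz/h → 5.16748×10⁻⁷ kg/s
0.5590 h → 2012.4 s
m = ṁ × t = 5.16748×10⁻⁷ × 2012.4 = 0.0010399 kg
In lb: 0.0010399 / 0.453592 = 0.00229259 lb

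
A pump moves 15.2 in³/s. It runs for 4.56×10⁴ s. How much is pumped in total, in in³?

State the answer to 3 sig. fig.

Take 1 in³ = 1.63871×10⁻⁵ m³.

15.2 in³/s → 2.49084×10⁻⁴ m³/s
V = Q × t = 2.49084×10⁻⁴ × 45600 = 11.3582 m³
In in³: 11.3582 / 1.63871×10⁻⁵ = 693118 in³

6.93×10⁵ in³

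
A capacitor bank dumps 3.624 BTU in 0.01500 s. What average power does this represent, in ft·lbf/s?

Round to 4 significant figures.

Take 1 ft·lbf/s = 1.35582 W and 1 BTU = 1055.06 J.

3.624 BTU × 1055.06 = 3823.54 J
P = E / t = 3823.54 J / 0.015 s = 254903 W
254903 W ÷ (1.35582 W/ft·lbf/s) = 188007 ft·lbf/s

1.880×10⁵ ft·lbf/s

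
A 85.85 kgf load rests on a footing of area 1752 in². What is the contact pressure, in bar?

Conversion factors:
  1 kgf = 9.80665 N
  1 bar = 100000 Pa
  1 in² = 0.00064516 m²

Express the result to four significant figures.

0.007448 bar

85.85 kgf × 9.80665 → 841.901 N
1752 in² × 0.00064516 → 1.13032 m²
P = F / A = 841.901 N / 1.13032 m² = 744.834 Pa
744.834 Pa ÷ (100000 Pa/bar) = 0.00744834 bar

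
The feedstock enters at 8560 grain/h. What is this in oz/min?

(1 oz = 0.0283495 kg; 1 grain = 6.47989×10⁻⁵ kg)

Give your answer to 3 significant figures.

8560 grain/h × 6.47989×10⁻⁵ kg/grain ÷ 3600 s/h = 1.54077×10⁻⁴ kg/s
1.54077×10⁻⁴ kg/s ÷ 0.0283495 kg/oz × 60 s/min = 0.326095 oz/min

0.326 oz/min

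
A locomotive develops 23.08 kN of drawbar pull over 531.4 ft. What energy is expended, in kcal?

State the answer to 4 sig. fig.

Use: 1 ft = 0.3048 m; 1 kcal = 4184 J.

23.08 kN × 1000 = 23080 N
531.4 ft × 0.3048 = 161.971 m
W = F × d = 23080 N × 161.971 m = 3.73829×10⁶ J
3.73829×10⁶ J ÷ (4184 J/kcal) = 893.473 kcal

893.5 kcal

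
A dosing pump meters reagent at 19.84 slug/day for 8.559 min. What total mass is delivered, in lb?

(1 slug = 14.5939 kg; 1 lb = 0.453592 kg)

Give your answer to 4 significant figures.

19.84 slug/day → 0.00335119 kg/s
8.559 min → 513.54 s
m = ṁ × t = 0.00335119 × 513.54 = 1.72097 kg
In lb: 1.72097 / 0.453592 = 3.79409 lb

3.794 lb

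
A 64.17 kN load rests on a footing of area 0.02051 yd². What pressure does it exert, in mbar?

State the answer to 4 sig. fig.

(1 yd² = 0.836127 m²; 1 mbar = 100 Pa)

3.742×10⁴ mbar

64.17 kN × 1000 → 64170 N
0.02051 yd² × 0.836127 → 0.017149 m²
P = F / A = 64170 N / 0.017149 m² = 3.74191×10⁶ Pa
3.74191×10⁶ Pa ÷ (100 Pa/mbar) = 37419.1 mbar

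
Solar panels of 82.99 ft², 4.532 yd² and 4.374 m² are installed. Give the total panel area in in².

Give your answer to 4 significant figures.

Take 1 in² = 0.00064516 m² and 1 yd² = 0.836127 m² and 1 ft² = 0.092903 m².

2.460×10⁴ in²

82.99 ft² × 0.092903 → 7.71002 m²
4.532 yd² × 0.836127 → 3.78933 m²
4.374 m² (already m²)
Combined: 7.71002 + 3.78933 + 4.374 = 15.8734 m²
In in²: 15.8734 / 0.00064516 = 24603.8 in²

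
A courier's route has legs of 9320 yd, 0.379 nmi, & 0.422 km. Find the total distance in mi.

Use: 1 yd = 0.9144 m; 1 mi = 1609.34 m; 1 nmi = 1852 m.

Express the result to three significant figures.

9320 yd × 0.9144 → 8522.21 m
0.379 nmi × 1852 → 701.908 m
0.422 km × 1000 → 422 m
Combined: 8522.21 + 701.908 + 422 = 9646.12 m
In mi: 9646.12 / 1609.34 = 5.99384 mi

5.99 mi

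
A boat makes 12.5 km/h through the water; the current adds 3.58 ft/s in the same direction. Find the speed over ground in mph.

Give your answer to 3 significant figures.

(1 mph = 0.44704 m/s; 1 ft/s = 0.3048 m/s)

12.5 km/h × (1/3.6) = 3.47222 m/s
3.58 ft/s × 0.3048 = 1.09118 m/s
Sum: 3.47222 + 1.09118 = 4.5634 m/s
In mph: 4.5634 / 0.44704 = 10.208 mph

10.2 mph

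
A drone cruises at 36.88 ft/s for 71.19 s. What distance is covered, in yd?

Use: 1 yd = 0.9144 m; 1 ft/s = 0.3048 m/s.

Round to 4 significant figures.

36.88 ft/s × 0.3048 → 11.241 m/s
d = v × t = 11.241 m/s × 71.19 s = 800.247 m
800.247 m ÷ (0.9144 m/yd) = 875.161 yd

875.2 yd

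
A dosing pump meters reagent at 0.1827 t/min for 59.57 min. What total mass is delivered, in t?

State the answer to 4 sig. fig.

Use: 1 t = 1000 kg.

0.1827 t/min → 3.045 kg/s
59.57 min → 3574.2 s
m = ṁ × t = 3.045 × 3574.2 = 10883.4 kg
In t: 10883.4 / 1000 = 10.8834 t

10.88 t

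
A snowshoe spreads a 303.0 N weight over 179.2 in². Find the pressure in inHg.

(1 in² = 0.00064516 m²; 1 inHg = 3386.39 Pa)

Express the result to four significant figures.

179.2 in² × 0.00064516 → 0.115613 m²
P = F / A = 303 N / 0.115613 m² = 2620.81 Pa
2620.81 Pa ÷ (3386.39 Pa/inHg) = 0.773924 inHg

0.7739 inHg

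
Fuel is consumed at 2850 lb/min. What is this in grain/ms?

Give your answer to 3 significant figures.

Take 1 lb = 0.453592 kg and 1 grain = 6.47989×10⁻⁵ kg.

2850 lb/min × 0.453592 kg/lb ÷ 60 s/min = 21.5456 kg/s
21.5456 kg/s ÷ 6.47989×10⁻⁵ kg/grain × 0.001 s/ms = 332.499 grain/ms

332 grain/ms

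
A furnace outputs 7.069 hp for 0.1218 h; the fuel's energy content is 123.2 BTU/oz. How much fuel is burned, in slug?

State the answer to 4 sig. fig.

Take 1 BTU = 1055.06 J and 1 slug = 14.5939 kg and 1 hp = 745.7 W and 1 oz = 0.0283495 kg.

0.03454 slug

7.069 hp → 5271.35 W
0.1218 h → 438.48 s
E = P × t = 5271.35 × 438.48 = 2.31138×10⁶ J
123.2 BTU/oz → 4.58503×10⁶ J/kg
m = E / e_s = 2.31138×10⁶ / 4.58503×10⁶ = 0.504114 kg
In slug: 0.504114 / 14.5939 = 0.0345428 slug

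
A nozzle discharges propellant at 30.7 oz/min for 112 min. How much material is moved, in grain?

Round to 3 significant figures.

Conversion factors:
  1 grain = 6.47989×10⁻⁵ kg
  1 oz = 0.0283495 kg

30.7 oz/min → 0.0145055 kg/s
112 min → 6720 s
m = ṁ × t = 0.0145055 × 6720 = 97.477 kg
In grain: 97.477 / 6.47989×10⁻⁵ = 1.5043×10⁶ grain

1.50×10⁶ grain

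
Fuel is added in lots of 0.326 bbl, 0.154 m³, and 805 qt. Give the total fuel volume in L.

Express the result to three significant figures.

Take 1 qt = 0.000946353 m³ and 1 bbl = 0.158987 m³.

0.326 bbl × 0.158987 → 0.0518298 m³
0.154 m³ (already m³)
805 qt × 0.000946353 → 0.761814 m³
Combined: 0.0518298 + 0.154 + 0.761814 = 0.967644 m³
In L: 0.967644 / 0.001 = 967.644 L

968 L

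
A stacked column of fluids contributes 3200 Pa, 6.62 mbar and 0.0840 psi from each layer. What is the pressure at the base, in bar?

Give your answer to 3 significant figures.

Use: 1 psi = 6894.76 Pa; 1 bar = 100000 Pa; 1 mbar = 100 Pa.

0.0444 bar

3200 Pa (already Pa)
6.62 mbar × 100 → 662 Pa
0.0840 psi × 6894.76 → 579.16 Pa
Combined: 3200 + 662 + 579.16 = 4441.16 Pa
In bar: 4441.16 / 100000 = 0.0444116 bar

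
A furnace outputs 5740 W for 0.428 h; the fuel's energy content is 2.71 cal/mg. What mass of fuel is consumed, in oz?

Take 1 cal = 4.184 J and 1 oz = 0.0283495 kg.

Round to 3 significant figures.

27.5 oz

0.428 h → 1540.8 s
E = P × t = 5740 × 1540.8 = 8.84419×10⁶ J
2.71 cal/mg → 1.13386×10⁷ J/kg
m = E / e_s = 8.84419×10⁶ / 1.13386×10⁷ = 0.780007 kg
In oz: 0.780007 / 0.0283495 = 27.514 oz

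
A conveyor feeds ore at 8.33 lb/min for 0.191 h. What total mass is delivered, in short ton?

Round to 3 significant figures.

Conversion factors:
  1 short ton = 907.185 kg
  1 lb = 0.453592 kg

8.33 lb/min → 0.0629737 kg/s
0.191 h → 687.6 s
m = ṁ × t = 0.0629737 × 687.6 = 43.3007 kg
In short ton: 43.3007 / 907.185 = 0.0477308 short ton

0.0477 short ton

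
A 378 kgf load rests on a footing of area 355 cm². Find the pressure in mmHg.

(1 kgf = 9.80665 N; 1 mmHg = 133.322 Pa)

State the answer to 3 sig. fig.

378 kgf × 9.80665 → 3706.91 N
355 cm² × 0.0001 → 0.0355 m²
P = F / A = 3706.91 N / 0.0355 m² = 104420 Pa
104420 Pa ÷ (133.322 Pa/mmHg) = 783.217 mmHg

783 mmHg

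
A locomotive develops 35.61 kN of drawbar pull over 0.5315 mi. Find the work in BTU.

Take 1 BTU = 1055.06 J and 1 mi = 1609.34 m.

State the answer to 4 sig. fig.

2.887×10⁴ BTU

35.61 kN × 1000 → 35610 N
0.5315 mi × 1609.34 → 855.364 m
W = F × d = 35610 N × 855.364 m = 3.04595×10⁷ J
3.04595×10⁷ J ÷ (1055.06 J/BTU) = 28869.9 BTU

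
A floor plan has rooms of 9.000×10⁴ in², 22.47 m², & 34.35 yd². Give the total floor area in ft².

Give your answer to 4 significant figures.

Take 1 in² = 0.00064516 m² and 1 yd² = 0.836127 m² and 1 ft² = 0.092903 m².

9.000×10⁴ in² × 0.00064516 = 58.0644 m²
22.47 m² (already m²)
34.35 yd² × 0.836127 = 28.721 m²
Total: 58.0644 + 22.47 + 28.721 = 109.255 m²
In ft²: 109.255 / 0.092903 = 1176.01 ft²

1176 ft²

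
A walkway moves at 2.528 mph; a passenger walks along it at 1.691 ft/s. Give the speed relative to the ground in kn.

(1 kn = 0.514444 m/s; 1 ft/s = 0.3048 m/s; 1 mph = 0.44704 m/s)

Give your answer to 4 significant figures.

2.528 mph × 0.44704 → 1.13012 m/s
1.691 ft/s × 0.3048 → 0.515417 m/s
Combined: 1.13012 + 0.515417 = 1.64554 m/s
In kn: 1.64554 / 0.514444 = 3.19868 kn

3.199 kn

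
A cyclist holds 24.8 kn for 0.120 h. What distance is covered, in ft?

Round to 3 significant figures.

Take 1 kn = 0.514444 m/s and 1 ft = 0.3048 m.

24.8 kn × 0.514444 = 12.7582 m/s
0.120 h × 3600 = 432 s
d = v × t = 12.7582 m/s × 432 s = 5511.54 m
5511.54 m ÷ (0.3048 m/ft) = 18082.5 ft

1.81×10⁴ ft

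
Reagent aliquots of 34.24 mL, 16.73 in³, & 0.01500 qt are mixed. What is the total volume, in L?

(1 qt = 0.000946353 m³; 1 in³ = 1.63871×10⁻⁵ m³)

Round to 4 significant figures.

34.24 mL × 10⁻⁶ → 3.424×10⁻⁵ m³
16.73 in³ × 1.63871×10⁻⁵ → 2.74156×10⁻⁴ m³
0.01500 qt × 0.000946353 → 1.41953×10⁻⁵ m³
Sum: 3.424×10⁻⁵ + 2.74156×10⁻⁴ + 1.41953×10⁻⁵ = 3.22591×10⁻⁴ m³
In L: 3.22591×10⁻⁴ / 0.001 = 0.322591 L

0.3226 L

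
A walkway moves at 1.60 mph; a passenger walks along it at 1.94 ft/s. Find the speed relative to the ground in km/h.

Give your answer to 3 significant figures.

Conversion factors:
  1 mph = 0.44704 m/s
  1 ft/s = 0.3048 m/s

1.60 mph × 0.44704 = 0.715264 m/s
1.94 ft/s × 0.3048 = 0.591312 m/s
Combined: 0.715264 + 0.591312 = 1.30658 m/s
In km/h: 1.30658 / (1/3.6) = 4.70369 km/h

4.70 km/h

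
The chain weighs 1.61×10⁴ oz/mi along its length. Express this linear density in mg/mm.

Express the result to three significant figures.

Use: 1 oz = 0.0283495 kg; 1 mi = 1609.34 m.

1.61×10⁴ oz/mi × 0.0283495 kg/oz ÷ 1609.34 m/mi = 0.283611 kg/m
0.283611 kg/m ÷ 10⁻⁶ kg/mg × 0.001 m/mm = 283.611 mg/mm

284 mg/mm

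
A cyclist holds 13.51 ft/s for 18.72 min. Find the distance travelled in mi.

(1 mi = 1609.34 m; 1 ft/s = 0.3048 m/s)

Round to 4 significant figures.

2.874 mi

13.51 ft/s × 0.3048 → 4.11785 m/s
18.72 min × 60 → 1123.2 s
d = v × t = 4.11785 m/s × 1123.2 s = 4625.17 m
4625.17 m ÷ (1609.34 m/mi) = 2.87395 mi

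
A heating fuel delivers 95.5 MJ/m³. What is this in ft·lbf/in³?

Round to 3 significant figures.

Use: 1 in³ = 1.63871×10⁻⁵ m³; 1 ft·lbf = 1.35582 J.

1150 ft·lbf/in³

95.5 MJ/m³ × 1000000 J/MJ = 9.55×10⁷ J/m³
9.55×10⁷ J/m³ ÷ 1.35582 J/ft·lbf × 1.63871×10⁻⁵ m³/in³ = 1154.26 ft·lbf/in³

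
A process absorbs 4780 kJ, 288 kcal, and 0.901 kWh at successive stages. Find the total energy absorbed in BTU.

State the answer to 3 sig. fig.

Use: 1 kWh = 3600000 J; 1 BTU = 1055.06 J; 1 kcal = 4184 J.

8750 BTU

4780 kJ × 1000 = 4.78×10⁶ J
288 kcal × 4184 = 1.20499×10⁶ J
0.901 kWh × 3600000 = 3.2436×10⁶ J
Combined: 4.78×10⁶ + 1.20499×10⁶ + 3.2436×10⁶ = 9.22859×10⁶ J
In BTU: 9.22859×10⁶ / 1055.06 = 8746.98 BTU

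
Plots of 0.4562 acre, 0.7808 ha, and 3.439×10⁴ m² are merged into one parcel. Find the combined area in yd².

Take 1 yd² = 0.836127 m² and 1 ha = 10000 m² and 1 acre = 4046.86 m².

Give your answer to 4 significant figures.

5.268×10⁴ yd²

0.4562 acre × 4046.86 = 1846.18 m²
0.7808 ha × 10000 = 7808 m²
3.439×10⁴ m² (already m²)
Sum: 1846.18 + 7808 + 34390 = 44044.2 m²
In yd²: 44044.2 / 0.836127 = 52676.4 yd²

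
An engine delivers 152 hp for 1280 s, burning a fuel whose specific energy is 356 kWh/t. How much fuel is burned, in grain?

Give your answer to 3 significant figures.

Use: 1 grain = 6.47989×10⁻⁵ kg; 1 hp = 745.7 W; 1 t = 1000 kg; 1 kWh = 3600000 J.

1.75×10⁶ grain

152 hp → 113346 W
E = P × t = 113346 × 1280 = 1.45083×10⁸ J
356 kWh/t → 1.2816×10⁶ J/kg
m = E / e_s = 1.45083×10⁸ / 1.2816×10⁶ = 113.205 kg
In grain: 113.205 / 6.47989×10⁻⁵ = 1.74702×10⁶ grain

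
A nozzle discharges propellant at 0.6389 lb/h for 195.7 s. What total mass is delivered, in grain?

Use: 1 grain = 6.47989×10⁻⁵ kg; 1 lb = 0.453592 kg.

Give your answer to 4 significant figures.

0.6389 lb/h → 8.05×10⁻⁵ kg/s
m = ṁ × t = 8.05×10⁻⁵ × 195.7 = 0.0157538 kg
In grain: 0.0157538 / 6.47989×10⁻⁵ = 243.118 grain

243.1 grain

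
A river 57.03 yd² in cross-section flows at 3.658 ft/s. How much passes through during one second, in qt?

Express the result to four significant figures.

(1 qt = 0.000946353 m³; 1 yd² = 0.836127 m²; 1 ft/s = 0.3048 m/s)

5.618×10⁴ qt

3.658 ft/s × 0.3048 = 1.11496 m/s
57.03 yd² × 0.836127 = 47.6843 m²
V = v × A × t = 1.11496 m/s × 47.6843 m² × 1 s = 53.1661 m³
53.1661 m³ ÷ (0.000946353 m³/qt) = 56180 qt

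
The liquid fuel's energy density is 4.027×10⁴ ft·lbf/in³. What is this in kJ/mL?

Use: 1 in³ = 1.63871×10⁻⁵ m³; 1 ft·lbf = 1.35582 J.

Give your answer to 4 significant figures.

4.027×10⁴ ft·lbf/in³ × 1.35582 J/ft·lbf ÷ 1.63871×10⁻⁵ m³/in³ = 3.33182×10⁹ J/m³
3.33182×10⁹ J/m³ ÷ 1000 J/kJ × 10⁻⁶ m³/mL = 3.33182 kJ/mL

3.332 kJ/mL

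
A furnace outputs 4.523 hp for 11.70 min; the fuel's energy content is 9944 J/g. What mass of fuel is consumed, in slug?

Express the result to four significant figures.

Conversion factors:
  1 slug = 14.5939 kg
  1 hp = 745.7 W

4.523 hp → 3372.8 W
11.70 min → 702 s
E = P × t = 3372.8 × 702 = 2.36771×10⁶ J
9944 J/g → 9.944×10⁶ J/kg
m = E / e_s = 2.36771×10⁶ / 9.944×10⁶ = 0.238104 kg
In slug: 0.238104 / 14.5939 = 0.0163153 slug

0.01632 slug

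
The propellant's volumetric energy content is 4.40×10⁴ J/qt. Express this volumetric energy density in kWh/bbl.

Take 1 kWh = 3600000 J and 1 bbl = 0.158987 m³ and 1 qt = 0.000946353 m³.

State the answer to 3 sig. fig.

4.40×10⁴ J/qt ÷ 0.000946353 m³/qt = 4.64943×10⁷ J/m³
4.64943×10⁷ J/m³ ÷ 3600000 J/kWh × 0.158987 m³/bbl = 2.05333 kWh/bbl

2.05 kWh/bbl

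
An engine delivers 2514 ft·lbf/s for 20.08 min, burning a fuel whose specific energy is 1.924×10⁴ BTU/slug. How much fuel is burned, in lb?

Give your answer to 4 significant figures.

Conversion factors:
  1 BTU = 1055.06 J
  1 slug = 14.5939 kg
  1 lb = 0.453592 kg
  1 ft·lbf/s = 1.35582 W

6.509 lb

2514 ft·lbf/s → 3408.53 W
20.08 min → 1204.8 s
E = P × t = 3408.53 × 1204.8 = 4.1066×10⁶ J
1.924×10⁴ BTU/slug → 1.39095×10⁶ J/kg
m = E / e_s = 4.1066×10⁶ / 1.39095×10⁶ = 2.95237 kg
In lb: 2.95237 / 0.453592 = 6.50887 lb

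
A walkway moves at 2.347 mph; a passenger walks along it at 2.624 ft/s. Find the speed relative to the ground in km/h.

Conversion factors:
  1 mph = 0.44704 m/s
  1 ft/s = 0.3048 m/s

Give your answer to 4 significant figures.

2.347 mph × 0.44704 → 1.0492 m/s
2.624 ft/s × 0.3048 → 0.799795 m/s
Sum: 1.0492 + 0.799795 = 1.849 m/s
In km/h: 1.849 / (1/3.6) = 6.6564 km/h

6.656 km/h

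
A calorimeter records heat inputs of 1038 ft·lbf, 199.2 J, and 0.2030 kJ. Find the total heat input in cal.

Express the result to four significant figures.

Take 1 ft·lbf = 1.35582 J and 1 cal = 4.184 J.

432.5 cal

1038 ft·lbf × 1.35582 = 1407.34 J
199.2 J (already J)
0.2030 kJ × 1000 = 203 J
Sum: 1407.34 + 199.2 + 203 = 1809.54 J
In cal: 1809.54 / 4.184 = 432.49 cal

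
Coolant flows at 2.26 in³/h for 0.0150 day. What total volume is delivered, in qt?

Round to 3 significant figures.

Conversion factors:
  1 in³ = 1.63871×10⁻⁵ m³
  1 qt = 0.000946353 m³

2.26 in³/h → 1.02875×10⁻⁸ m³/s
0.0150 day → 1296 s
V = Q × t = 1.02875×10⁻⁸ × 1296 = 1.33326×10⁻⁵ m³
In qt: 1.33326×10⁻⁵ / 0.000946353 = 0.0140884 qt

0.0141 qt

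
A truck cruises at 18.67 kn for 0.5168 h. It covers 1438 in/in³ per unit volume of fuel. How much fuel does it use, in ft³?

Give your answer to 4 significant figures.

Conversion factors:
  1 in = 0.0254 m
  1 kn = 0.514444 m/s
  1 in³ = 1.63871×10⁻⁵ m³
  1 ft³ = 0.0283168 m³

0.2831 ft³

18.67 kn → 9.60467 m/s
0.5168 h → 1860.48 s
d = v × t = 9.60467 × 1860.48 = 17869.3 m
1438 in/in³ → 2.2289×10⁶ m/m³
V = d / (distance per unit fuel) = 17869.3 / 2.2289×10⁶ = 0.00801709 m³
In ft³: 0.00801709 / 0.0283168 = 0.283121 ft³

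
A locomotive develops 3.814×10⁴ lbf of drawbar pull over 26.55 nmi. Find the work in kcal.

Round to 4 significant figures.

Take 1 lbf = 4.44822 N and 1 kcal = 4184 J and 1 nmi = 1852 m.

1.994×10⁶ kcal

3.814×10⁴ lbf × 4.44822 → 169655 N
26.55 nmi × 1852 → 49170.6 m
W = F × d = 169655 N × 49170.6 m = 8.34204×10⁹ J
8.34204×10⁹ J ÷ (4184 J/kcal) = 1.9938×10⁶ kcal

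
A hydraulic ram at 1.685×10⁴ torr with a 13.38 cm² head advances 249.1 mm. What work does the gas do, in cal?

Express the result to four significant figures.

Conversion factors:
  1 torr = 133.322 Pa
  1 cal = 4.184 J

1.685×10⁴ torr → 2.24648×10⁶ Pa
13.38 cm² → 0.001338 m²
F = P × A = 2.24648×10⁶ × 0.001338 = 3005.79 N
249.1 mm → 0.2491 m
W = F × d = 3005.79 × 0.2491 = 748.742 J
In cal: 748.742 / 4.184 = 178.954 cal

179.0 cal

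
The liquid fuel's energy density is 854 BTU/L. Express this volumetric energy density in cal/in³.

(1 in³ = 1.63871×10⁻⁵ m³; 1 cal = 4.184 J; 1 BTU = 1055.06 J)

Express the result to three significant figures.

854 BTU/L × 1055.06 J/BTU ÷ 0.001 m³/L = 9.01021×10⁸ J/m³
9.01021×10⁸ J/m³ ÷ 4.184 J/cal × 1.63871×10⁻⁵ m³/in³ = 3528.95 cal/in³

3530 cal/in³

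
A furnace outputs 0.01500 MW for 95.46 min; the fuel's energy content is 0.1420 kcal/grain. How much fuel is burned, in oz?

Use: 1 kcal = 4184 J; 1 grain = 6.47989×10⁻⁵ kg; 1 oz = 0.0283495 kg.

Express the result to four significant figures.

0.01500 MW → 15000 W
95.46 min → 5727.6 s
E = P × t = 15000 × 5727.6 = 8.5914×10⁷ J
0.1420 kcal/grain → 9.1688×10⁶ J/kg
m = E / e_s = 8.5914×10⁷ / 9.1688×10⁶ = 9.37026 kg
In oz: 9.37026 / 0.0283495 = 330.526 oz

330.5 oz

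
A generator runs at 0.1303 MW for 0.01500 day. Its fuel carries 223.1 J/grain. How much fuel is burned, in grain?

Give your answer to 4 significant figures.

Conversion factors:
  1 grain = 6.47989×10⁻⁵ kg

0.1303 MW → 130300 W
0.01500 day → 1296 s
E = P × t = 130300 × 1296 = 1.68869×10⁸ J
223.1 J/grain → 3.44296×10⁶ J/kg
m = E / e_s = 1.68869×10⁸ / 3.44296×10⁶ = 49.0476 kg
In grain: 49.0476 / 6.47989×10⁻⁵ = 756920 grain

7.569×10⁵ grain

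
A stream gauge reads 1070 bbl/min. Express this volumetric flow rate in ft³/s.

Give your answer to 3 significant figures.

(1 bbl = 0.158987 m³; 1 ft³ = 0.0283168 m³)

1070 bbl/min × 0.158987 m³/bbl ÷ 60 s/min = 2.83527 m³/s
2.83527 m³/s ÷ 0.0283168 m³/ft³ = 100.127 ft³/s

100 ft³/s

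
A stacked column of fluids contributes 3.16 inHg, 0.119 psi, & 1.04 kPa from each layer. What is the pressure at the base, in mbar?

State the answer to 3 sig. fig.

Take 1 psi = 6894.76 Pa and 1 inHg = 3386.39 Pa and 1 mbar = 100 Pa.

126 mbar

3.16 inHg × 3386.39 → 10701 Pa
0.119 psi × 6894.76 → 820.476 Pa
1.04 kPa × 1000 → 1040 Pa
Sum: 10701 + 820.476 + 1040 = 12561.5 Pa
In mbar: 12561.5 / 100 = 125.615 mbar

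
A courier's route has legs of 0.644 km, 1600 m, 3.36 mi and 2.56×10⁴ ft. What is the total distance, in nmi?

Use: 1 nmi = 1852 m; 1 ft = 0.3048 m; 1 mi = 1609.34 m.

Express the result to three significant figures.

8.34 nmi

0.644 km × 1000 = 644 m
1600 m (already m)
3.36 mi × 1609.34 = 5407.38 m
2.56×10⁴ ft × 0.3048 = 7802.88 m
Combined: 644 + 1600 + 5407.38 + 7802.88 = 15454.3 m
In nmi: 15454.3 / 1852 = 8.34465 nmi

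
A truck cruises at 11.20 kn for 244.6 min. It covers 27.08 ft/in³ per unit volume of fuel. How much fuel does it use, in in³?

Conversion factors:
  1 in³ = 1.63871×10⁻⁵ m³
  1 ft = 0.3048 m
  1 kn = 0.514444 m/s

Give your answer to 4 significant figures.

1.024×10⁴ in³

11.20 kn → 5.76177 m/s
244.6 min → 14676 s
d = v × t = 5.76177 × 14676 = 84559.7 m
27.08 ft/in³ → 503688 m/m³
V = d / (distance per unit fuel) = 84559.7 / 503688 = 0.167881 m³
In in³: 0.167881 / 1.63871×10⁻⁵ = 10244.7 in³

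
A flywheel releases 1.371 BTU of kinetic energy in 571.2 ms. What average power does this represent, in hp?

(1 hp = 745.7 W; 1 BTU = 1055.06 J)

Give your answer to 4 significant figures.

1.371 BTU × 1055.06 → 1446.49 J
571.2 ms × 0.001 → 0.5712 s
P = E / t = 1446.49 J / 0.5712 s = 2532.37 W
2532.37 W ÷ (745.7 W/hp) = 3.39596 hp

3.396 hp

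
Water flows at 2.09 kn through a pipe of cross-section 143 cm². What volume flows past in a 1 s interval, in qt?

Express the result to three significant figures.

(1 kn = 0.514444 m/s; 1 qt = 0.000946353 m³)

16.2 qt

2.09 kn × 0.514444 → 1.07519 m/s
143 cm² × 0.0001 → 0.0143 m²
V = v × A × t = 1.07519 m/s × 0.0143 m² × 1 s = 0.0153752 m³
0.0153752 m³ ÷ (0.000946353 m³/qt) = 16.2468 qt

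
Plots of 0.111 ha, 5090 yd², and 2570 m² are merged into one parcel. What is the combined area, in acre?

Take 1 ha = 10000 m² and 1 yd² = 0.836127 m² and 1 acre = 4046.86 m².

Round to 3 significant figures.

1.96 acre

0.111 ha × 10000 = 1110 m²
5090 yd² × 0.836127 = 4255.89 m²
2570 m² (already m²)
Combined: 1110 + 4255.89 + 2570 = 7935.89 m²
In acre: 7935.89 / 4046.86 = 1.961 acre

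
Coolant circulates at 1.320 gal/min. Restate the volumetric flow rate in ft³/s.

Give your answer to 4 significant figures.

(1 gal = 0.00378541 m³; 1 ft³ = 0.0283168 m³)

1.320 gal/min × 0.00378541 m³/gal ÷ 60 s/min = 8.3279×10⁻⁵ m³/s
8.3279×10⁻⁵ m³/s ÷ 0.0283168 m³/ft³ = 0.00294097 ft³/s

0.002941 ft³/s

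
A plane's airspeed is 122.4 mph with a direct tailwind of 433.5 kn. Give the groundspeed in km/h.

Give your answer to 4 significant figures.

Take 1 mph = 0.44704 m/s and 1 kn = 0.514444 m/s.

999.8 km/h

122.4 mph × 0.44704 = 54.7177 m/s
433.5 kn × 0.514444 = 223.011 m/s
Total: 54.7177 + 223.011 = 277.729 m/s
In km/h: 277.729 / (1/3.6) = 999.824 km/h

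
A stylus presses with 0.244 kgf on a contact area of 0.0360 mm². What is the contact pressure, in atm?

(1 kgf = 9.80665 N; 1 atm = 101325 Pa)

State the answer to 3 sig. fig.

0.244 kgf × 9.80665 → 2.39282 N
0.0360 mm² × 10⁻⁶ → 3.6×10⁻⁸ m²
P = F / A = 2.39282 N / 3.6×10⁻⁸ m² = 6.64672×10⁷ Pa
6.64672×10⁷ Pa ÷ (101325 Pa/atm) = 655.98 atm

656 atm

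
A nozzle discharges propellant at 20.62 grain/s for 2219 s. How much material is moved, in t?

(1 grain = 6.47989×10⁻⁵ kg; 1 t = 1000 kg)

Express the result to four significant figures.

0.002965 t

20.62 grain/s → 0.00133615 kg/s
m = ṁ × t = 0.00133615 × 2219 = 2.96492 kg
In t: 2.96492 / 1000 = 0.00296492 t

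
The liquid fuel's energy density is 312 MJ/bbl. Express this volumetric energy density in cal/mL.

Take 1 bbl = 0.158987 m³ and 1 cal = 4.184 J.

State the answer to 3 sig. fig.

469 cal/mL

312 MJ/bbl × 1000000 J/MJ ÷ 0.158987 m³/bbl = 1.96242×10⁹ J/m³
1.96242×10⁹ J/m³ ÷ 4.184 J/cal × 10⁻⁶ m³/mL = 469.03 cal/mL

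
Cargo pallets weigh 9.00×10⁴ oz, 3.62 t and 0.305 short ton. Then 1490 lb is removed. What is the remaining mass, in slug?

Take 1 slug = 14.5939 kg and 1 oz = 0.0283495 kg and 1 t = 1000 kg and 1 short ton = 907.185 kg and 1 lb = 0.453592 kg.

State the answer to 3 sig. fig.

396 slug

9.00×10⁴ oz × 0.0283495 = 2551.46 kg
3.62 t × 1000 = 3620 kg
0.305 short ton × 907.185 = 276.691 kg
1490 lb × 0.453592 = 675.852 kg
Net: 2551.46 + 3620 + 276.691 − 675.852 = 5772.3 kg
In slug: 5772.3 / 14.5939 = 395.528 slug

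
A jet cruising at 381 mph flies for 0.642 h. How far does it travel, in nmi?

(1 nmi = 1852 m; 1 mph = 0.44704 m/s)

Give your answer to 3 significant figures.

213 nmi

381 mph × 0.44704 → 170.322 m/s
0.642 h × 3600 → 2311.2 s
d = v × t = 170.322 m/s × 2311.2 s = 393648 m
393648 m ÷ (1852 m/nmi) = 212.553 nmi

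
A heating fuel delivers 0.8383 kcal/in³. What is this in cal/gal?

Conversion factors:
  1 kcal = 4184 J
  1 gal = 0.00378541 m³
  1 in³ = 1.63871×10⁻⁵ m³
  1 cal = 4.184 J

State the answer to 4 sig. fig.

1.936×10⁵ cal/gal

0.8383 kcal/in³ × 4184 J/kcal ÷ 1.63871×10⁻⁵ m³/in³ = 2.14037×10⁸ J/m³
2.14037×10⁸ J/m³ ÷ 4.184 J/cal × 0.00378541 m³/gal = 193647 cal/gal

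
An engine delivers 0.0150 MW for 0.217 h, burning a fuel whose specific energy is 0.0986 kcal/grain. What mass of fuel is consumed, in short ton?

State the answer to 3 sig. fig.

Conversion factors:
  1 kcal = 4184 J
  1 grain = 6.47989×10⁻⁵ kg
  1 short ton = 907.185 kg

0.00203 short ton

0.0150 MW → 15000 W
0.217 h → 781.2 s
E = P × t = 15000 × 781.2 = 1.1718×10⁷ J
0.0986 kcal/grain → 6.3665×10⁶ J/kg
m = E / e_s = 1.1718×10⁷ / 6.3665×10⁶ = 1.84057 kg
In short ton: 1.84057 / 907.185 = 0.00202888 short ton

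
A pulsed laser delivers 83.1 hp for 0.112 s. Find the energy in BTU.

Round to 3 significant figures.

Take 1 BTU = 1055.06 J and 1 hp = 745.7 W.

6.58 BTU

83.1 hp × 745.7 → 61967.7 W
E = P × t = 61967.7 W × 0.112 s = 6940.38 J
6940.38 J ÷ (1055.06 J/BTU) = 6.57819 BTU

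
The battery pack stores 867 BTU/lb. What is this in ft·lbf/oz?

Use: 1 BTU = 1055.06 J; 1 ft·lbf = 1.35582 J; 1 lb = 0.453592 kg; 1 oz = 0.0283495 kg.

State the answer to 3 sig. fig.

867 BTU/lb × 1055.06 J/BTU ÷ 0.453592 kg/lb = 2.01665×10⁶ J/kg
2.01665×10⁶ J/kg ÷ 1.35582 J/ft·lbf × 0.0283495 kg/oz = 42167.1 ft·lbf/oz

4.22×10⁴ ft·lbf/oz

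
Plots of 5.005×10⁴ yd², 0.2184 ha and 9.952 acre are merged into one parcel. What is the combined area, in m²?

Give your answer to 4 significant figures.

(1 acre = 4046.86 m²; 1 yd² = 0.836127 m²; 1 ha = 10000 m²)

8.431×10⁴ m²

5.005×10⁴ yd² × 0.836127 = 41848.2 m²
0.2184 ha × 10000 = 2184 m²
9.952 acre × 4046.86 = 40274.4 m²
Combined: 41848.2 + 2184 + 40274.4 = 84306.6 m²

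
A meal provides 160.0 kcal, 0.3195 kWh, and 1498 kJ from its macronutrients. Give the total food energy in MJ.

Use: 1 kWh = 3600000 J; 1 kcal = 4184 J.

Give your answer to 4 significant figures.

160.0 kcal × 4184 → 669440 J
0.3195 kWh × 3600000 → 1.1502×10⁶ J
1498 kJ × 1000 → 1.498×10⁶ J
Combined: 669440 + 1.1502×10⁶ + 1.498×10⁶ = 3.31764×10⁶ J
In MJ: 3.31764×10⁶ / 1000000 = 3.31764 MJ

3.318 MJ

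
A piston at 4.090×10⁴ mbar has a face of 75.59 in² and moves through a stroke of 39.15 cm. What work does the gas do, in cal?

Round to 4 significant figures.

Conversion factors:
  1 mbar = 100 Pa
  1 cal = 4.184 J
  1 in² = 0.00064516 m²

4.090×10⁴ mbar → 4.09×10⁶ Pa
75.59 in² → 0.0487676 m²
F = P × A = 4.09×10⁶ × 0.0487676 = 199459 N
39.15 cm → 0.3915 m
W = F × d = 199459 × 0.3915 = 78088.2 J
In cal: 78088.2 / 4.184 = 18663.5 cal

1.866×10⁴ cal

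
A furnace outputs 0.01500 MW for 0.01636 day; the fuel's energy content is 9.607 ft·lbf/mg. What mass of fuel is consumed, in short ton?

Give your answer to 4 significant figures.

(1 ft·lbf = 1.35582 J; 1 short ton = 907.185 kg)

0.001794 short ton

0.01500 MW → 15000 W
0.01636 day → 1413.5 s
E = P × t = 15000 × 1413.5 = 2.12025×10⁷ J
9.607 ft·lbf/mg → 1.30254×10⁷ J/kg
m = E / e_s = 2.12025×10⁷ / 1.30254×10⁷ = 1.62778 kg
In short ton: 1.62778 / 907.185 = 0.00179432 short ton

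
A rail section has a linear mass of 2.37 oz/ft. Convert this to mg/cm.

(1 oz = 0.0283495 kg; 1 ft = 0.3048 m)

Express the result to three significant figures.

2.37 oz/ft × 0.0283495 kg/oz ÷ 0.3048 m/ft = 0.220434 kg/m
0.220434 kg/m ÷ 10⁻⁶ kg/mg × 0.01 m/cm = 2204.34 mg/cm

2200 mg/cm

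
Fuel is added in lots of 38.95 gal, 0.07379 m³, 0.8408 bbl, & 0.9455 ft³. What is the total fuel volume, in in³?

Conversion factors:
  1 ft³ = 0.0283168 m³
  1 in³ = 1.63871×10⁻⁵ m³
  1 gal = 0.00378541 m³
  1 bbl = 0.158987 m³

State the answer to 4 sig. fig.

2.329×10⁴ in³

38.95 gal × 0.00378541 → 0.147442 m³
0.07379 m³ (already m³)
0.8408 bbl × 0.158987 → 0.133676 m³
0.9455 ft³ × 0.0283168 → 0.0267735 m³
Total: 0.147442 + 0.07379 + 0.133676 + 0.0267735 = 0.381681 m³
In in³: 0.381681 / 1.63871×10⁻⁵ = 23291.6 in³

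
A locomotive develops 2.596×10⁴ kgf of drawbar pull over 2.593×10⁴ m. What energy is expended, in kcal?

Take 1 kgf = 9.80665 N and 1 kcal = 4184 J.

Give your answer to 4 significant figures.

1.578×10⁶ kcal

2.596×10⁴ kgf × 9.80665 → 254581 N
W = F × d = 254581 N × 25930 m = 6.60129×10⁹ J
6.60129×10⁹ J ÷ (4184 J/kcal) = 1.57775×10⁶ kcal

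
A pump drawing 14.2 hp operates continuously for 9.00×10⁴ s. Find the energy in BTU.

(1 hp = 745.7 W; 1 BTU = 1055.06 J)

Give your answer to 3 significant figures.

14.2 hp × 745.7 → 10588.9 W
E = P × t = 10588.9 W × 90000 s = 9.53001×10⁸ J
9.53001×10⁸ J ÷ (1055.06 J/BTU) = 903267 BTU

9.03×10⁵ BTU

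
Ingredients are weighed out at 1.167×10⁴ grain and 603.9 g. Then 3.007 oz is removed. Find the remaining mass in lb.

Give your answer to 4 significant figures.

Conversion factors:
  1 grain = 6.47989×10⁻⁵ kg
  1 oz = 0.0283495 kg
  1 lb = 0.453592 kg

2.811 lb

1.167×10⁴ grain × 6.47989×10⁻⁵ = 0.756203 kg
603.9 g × 0.001 = 0.6039 kg
3.007 oz × 0.0283495 = 0.0852469 kg
Result: 0.756203 + 0.6039 − 0.0852469 = 1.27486 kg
In lb: 1.27486 / 0.453592 = 2.81059 lb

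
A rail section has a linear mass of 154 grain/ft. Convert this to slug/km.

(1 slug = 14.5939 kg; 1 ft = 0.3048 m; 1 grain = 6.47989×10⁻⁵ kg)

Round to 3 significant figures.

154 grain/ft × 6.47989×10⁻⁵ kg/grain ÷ 0.3048 m/ft = 0.0327396 kg/m
0.0327396 kg/m ÷ 14.5939 kg/slug × 1000 m/km = 2.24338 slug/km

2.24 slug/km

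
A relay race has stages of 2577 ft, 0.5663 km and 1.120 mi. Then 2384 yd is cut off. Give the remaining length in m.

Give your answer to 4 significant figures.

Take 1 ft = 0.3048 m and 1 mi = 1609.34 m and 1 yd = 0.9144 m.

2577 ft × 0.3048 = 785.47 m
0.5663 km × 1000 = 566.3 m
1.120 mi × 1609.34 = 1802.46 m
2384 yd × 0.9144 = 2179.93 m
Sum: 785.47 + 566.3 + 1802.46 − 2179.93 = 974.3 m

974.3 m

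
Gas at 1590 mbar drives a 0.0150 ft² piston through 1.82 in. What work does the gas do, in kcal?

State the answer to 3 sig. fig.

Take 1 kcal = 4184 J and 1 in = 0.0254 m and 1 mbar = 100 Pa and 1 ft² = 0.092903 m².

1590 mbar → 159000 Pa
0.0150 ft² → 0.00139354 m²
F = P × A = 159000 × 0.00139354 = 221.573 N
1.82 in → 0.046228 m
W = F × d = 221.573 × 0.046228 = 10.2429 J
In kcal: 10.2429 / 4184 = 0.00244811 kcal

0.00245 kcal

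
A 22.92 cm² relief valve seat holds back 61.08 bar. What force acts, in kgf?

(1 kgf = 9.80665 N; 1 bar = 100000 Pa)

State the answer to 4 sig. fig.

61.08 bar × 100000 → 6.108×10⁶ Pa
22.92 cm² × 0.0001 → 0.002292 m²
F = P × A = 6.108×10⁶ Pa × 0.002292 m² = 13999.5 N
13999.5 N ÷ (9.80665 N/kgf) = 1427.55 kgf

1428 kgf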